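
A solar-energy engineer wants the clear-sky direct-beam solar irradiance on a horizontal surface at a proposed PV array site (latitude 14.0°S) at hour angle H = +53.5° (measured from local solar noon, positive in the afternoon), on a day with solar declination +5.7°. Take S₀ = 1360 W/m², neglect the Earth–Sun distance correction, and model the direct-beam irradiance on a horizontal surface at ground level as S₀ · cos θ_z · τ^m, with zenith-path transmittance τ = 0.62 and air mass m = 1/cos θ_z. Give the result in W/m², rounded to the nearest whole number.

314 W/m²

cos θ_z = sin φ sin δ + cos φ cos δ cos H = (-0.2419)(0.0993) + (0.9703)(0.9951)(0.5948) = 0.5503.
Air mass m = 1/cos θ_z = 1/0.5503 = 1.817; τ^m = 0.62^1.817 = 0.4195.
Surface direct beam = 1360 × 0.5503 × 0.4195 = 313.96 W/m².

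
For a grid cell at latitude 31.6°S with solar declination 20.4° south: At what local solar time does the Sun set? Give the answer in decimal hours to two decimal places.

−tan φ tan δ = −(-0.6152)(-0.3719) = -0.2288; H_s = arccos(-0.2288) = 103.23°.
Sunset is at 12 + H_s/15 = 12 + 6.882 = 18.882 h local solar time.

18.88 h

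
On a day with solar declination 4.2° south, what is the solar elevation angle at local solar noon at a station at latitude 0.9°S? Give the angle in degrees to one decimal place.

86.7°

At local solar noon the hour angle is zero, so the elevation is 90° − |φ − δ| = 90° − |-0.9° − (-4.2°)| = 90° − 3.3° = 86.7°.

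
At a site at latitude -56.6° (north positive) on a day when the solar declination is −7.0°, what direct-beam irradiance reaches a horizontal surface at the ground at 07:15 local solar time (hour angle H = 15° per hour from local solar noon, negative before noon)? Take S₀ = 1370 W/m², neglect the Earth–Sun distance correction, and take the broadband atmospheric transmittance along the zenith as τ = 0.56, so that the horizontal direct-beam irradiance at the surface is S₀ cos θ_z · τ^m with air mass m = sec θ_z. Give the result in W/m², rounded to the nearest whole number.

Hour angle H = 15° × (7.25 − 12) = -71.25°.
cos θ_z = sin φ sin δ + cos φ cos δ cos H = (-0.8348)(-0.1219) + (0.5505)(0.9925)(0.3214) = 0.2774.
Air mass m = 1/cos θ_z = 1/0.2774 = 3.605; τ^m = 0.56^3.605 = 0.1237.
Surface direct beam = 1370 × 0.2774 × 0.1237 = 47.01 W/m².

47 W/m²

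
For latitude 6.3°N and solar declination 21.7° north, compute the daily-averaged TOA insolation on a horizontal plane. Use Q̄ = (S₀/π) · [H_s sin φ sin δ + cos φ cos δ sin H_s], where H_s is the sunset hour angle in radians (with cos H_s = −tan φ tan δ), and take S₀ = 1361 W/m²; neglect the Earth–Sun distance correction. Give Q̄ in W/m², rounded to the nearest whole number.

cos H_s = −tan(6.3°) · tan(21.7°) = -0.0439, so H_s = arccos(-0.0439) = 92.52°. In radians, H_s = 1.6148.
H_s sin φ sin δ = 1.6148 × 0.1097 × 0.3697 = 0.0655.
cos φ cos δ sin H_s = 0.9940 × 0.9291 × 0.9990 = 0.9226.
Q̄ = (1361/π) × (0.0655 + 0.9226) = 433.22 × 0.9881 = 428.06 W/m².

428 W/m²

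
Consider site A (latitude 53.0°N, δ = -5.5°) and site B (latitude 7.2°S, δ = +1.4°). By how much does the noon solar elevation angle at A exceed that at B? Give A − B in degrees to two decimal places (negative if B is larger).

-49.90°

A: 90° − |53.0 − (-5.5)| = 31.50°.
B: 90° − |-7.2 − (1.4)| = 81.40°.
A − B = 31.50 − 81.40 = -49.90°.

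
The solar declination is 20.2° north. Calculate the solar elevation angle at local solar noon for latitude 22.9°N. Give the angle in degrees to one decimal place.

87.3°

At local solar noon the hour angle is zero, so the elevation is 90° − |φ − δ| = 90° − |22.9° − (20.2°)| = 90° − 2.7° = 87.3°.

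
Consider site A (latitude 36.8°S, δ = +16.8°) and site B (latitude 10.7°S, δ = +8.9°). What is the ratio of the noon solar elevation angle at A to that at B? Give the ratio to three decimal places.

A: 90° − |-36.8 − (16.8)| = 36.40°.
B: 90° − |-10.7 − (8.9)| = 70.40°.
Ratio A/B = 36.4000 / 70.4000 = 0.5170.

0.517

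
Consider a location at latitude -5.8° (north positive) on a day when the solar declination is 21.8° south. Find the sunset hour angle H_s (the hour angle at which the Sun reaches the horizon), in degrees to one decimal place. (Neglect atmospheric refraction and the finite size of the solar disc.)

−tan φ tan δ = −(-0.1016)(-0.4000) = -0.0406; H_s = arccos(-0.0406) = 92.33°.

92.3°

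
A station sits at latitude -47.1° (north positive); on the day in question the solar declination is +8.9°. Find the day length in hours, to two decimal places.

cos H_s = −tan(-47.1°) · tan(8.9°) = 0.1685, so H_s = arccos(0.1685) = 80.30°.
Day length = 2 H_s / 15° h⁻¹ = 160.60° / 15 = 10.707 h.

10.71 hours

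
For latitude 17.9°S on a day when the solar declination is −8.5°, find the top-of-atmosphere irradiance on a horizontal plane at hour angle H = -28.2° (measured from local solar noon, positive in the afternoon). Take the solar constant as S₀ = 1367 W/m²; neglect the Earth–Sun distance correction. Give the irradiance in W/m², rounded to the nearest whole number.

cos θ_z = sin φ sin δ + cos φ cos δ cos H = (-0.3074)(-0.1478) + (0.9516)(0.9890)(0.8813) = 0.8749.
Top-of-atmosphere irradiance = S₀ cos θ_z = 1367 × 0.8749 = 1195.99 W/m².

1196 W/m²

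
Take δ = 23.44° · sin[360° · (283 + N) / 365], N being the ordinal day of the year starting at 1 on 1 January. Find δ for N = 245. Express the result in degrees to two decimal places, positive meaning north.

360 × (283 + 245) / 365 = 520.767°; sin(520.767°) = 0.3294.
δ = 23.44 × 0.3294 = 7.721° ≈ +7.72°.

+7.72°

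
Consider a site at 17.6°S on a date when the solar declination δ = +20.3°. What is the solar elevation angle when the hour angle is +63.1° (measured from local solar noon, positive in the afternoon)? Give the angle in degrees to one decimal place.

cos θ_z = sin φ sin δ + cos φ cos δ cos H = (-0.3024)(0.3469) + (0.9532)(0.9379)(0.4524) = 0.2995.
θ_z = arccos(0.2995) = 72.57°, so the elevation is 90° − 72.57° = 17.43°.

17.4°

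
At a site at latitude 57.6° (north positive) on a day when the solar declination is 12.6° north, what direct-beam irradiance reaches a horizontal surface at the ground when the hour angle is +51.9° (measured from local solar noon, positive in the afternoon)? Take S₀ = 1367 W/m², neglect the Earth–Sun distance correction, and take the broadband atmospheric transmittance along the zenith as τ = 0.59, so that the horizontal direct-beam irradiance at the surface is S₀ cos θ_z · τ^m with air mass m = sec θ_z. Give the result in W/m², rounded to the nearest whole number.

cos θ_z = sin φ sin δ + cos φ cos δ cos H = (0.8443)(0.2181) + (0.5358)(0.9759)(0.6170) = 0.5068.
Air mass m = 1/cos θ_z = 1/0.5068 = 1.973; τ^m = 0.59^1.973 = 0.3531.
Surface direct beam = 1367 × 0.5068 × 0.3531 = 244.63 W/m².

245 W/m²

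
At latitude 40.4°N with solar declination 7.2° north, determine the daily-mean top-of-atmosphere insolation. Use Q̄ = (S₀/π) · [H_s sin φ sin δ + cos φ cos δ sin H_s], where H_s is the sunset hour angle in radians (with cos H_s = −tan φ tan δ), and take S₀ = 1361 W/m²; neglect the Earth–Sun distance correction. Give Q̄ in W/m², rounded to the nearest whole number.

384 W/m²

−tan φ tan δ = −(0.8511)(0.1263) = -0.1075; H_s = arccos(-0.1075) = 96.17°. In radians, H_s = 1.6785.
H_s sin φ sin δ = 1.6785 × 0.6481 × 0.1253 = 0.1363.
cos φ cos δ sin H_s = 0.7615 × 0.9921 × 0.9942 = 0.7511.
Q̄ = (1361/π) × (0.1363 + 0.7511) = 433.22 × 0.8874 = 384.44 W/m².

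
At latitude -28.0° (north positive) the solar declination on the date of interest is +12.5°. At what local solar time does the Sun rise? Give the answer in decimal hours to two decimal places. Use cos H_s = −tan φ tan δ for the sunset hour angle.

cos H_s = −tan(-28.0°) · tan(12.5°) = 0.1179, so H_s = arccos(0.1179) = 83.23°.
Sunrise is at 12 − H_s/15 = 12 − 5.549 = 6.451 h local solar time.

6.45 h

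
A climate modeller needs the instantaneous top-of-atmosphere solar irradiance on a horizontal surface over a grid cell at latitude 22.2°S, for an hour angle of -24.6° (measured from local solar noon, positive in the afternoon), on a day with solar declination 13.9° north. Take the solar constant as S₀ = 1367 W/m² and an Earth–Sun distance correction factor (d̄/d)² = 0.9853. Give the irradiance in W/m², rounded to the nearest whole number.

With φ = -22.2°, δ = 13.9°, H = -24.60°: sin φ sin δ = -0.0908, cos φ cos δ cos H = 0.8172, so cos θ_z = 0.7264.
Top-of-atmosphere irradiance = S₀ (d̄/d)² cos θ_z = 1367 × 0.9853 × 0.7264 = 978.39 W/m².

978 W/m²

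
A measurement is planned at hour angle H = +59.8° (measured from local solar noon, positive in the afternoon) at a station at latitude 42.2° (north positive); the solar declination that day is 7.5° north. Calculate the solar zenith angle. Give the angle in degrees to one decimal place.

62.8°

cos θ_z = sin(42.2°) sin(7.5°) + cos(42.2°) cos(7.5°) cos(59.80°) = 0.0877 + 0.3695 = 0.4572.
θ_z = arccos(0.4572) = 62.79°.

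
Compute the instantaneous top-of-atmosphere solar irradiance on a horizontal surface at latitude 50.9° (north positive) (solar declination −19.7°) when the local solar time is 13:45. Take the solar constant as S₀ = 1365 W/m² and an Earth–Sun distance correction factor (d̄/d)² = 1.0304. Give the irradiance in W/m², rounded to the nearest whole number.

Hour angle H = 15° × (13.75 − 12) = 26.25°.
cos θ_z = sin(50.9°) sin(-19.7°) + cos(50.9°) cos(-19.7°) cos(26.25°) = -0.2616 + 0.5325 = 0.2709.
Top-of-atmosphere irradiance = S₀ (d̄/d)² cos θ_z = 1365 × 1.0304 × 0.2709 = 381.02 W/m².

381 W/m²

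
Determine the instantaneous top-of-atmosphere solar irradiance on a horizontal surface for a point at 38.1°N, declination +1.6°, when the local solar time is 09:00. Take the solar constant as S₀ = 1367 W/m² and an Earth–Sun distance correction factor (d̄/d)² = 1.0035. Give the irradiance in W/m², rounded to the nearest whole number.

787 W/m²

Hour angle H = 15° × (9 − 12) = -45.00°.
With φ = 38.1°, δ = 1.6°, H = -45.00°: sin φ sin δ = 0.0172, cos φ cos δ cos H = 0.5562, so cos θ_z = 0.5734.
Top-of-atmosphere irradiance = S₀ (d̄/d)² cos θ_z = 1367 × 1.0035 × 0.5734 = 786.58 W/m².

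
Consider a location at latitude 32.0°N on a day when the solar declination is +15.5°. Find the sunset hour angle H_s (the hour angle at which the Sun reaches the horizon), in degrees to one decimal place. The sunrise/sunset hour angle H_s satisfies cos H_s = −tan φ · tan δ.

cos H_s = −tan(32.0°) · tan(15.5°) = -0.1733, so H_s = arccos(-0.1733) = 99.98°.

100.0°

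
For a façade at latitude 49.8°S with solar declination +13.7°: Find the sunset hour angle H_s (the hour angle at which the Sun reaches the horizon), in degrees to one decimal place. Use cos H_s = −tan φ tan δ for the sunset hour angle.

73.2°

cos H_s = −tan(-49.8°) · tan(13.7°) = 0.2885, so H_s = arccos(0.2885) = 73.23°.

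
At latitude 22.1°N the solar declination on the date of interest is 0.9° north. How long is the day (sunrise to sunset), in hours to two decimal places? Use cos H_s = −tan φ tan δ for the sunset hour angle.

−tan φ tan δ = −(0.4061)(0.0157) = -0.0064; H_s = arccos(-0.0064) = 90.37°.
Day length = 2 H_s / 15° h⁻¹ = 180.74° / 15 = 12.049 h.

12.05 hours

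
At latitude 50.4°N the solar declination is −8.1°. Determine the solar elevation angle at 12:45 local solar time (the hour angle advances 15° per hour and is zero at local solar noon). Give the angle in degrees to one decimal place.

Hour angle H = 15° × (12.75 − 12) = 11.25°.
cos θ_z = sin(50.4°) sin(-8.1°) + cos(50.4°) cos(-8.1°) cos(11.25°) = -0.1086 + 0.6189 = 0.5103.
θ_z = arccos(0.5103) = 59.32°, so the elevation is 90° − 59.32° = 30.68°.

30.7°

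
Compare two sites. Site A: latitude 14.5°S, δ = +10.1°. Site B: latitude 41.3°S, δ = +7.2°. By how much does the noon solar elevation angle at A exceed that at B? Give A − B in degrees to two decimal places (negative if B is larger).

A: 90° − |-14.5 − (10.1)| = 65.40°.
B: 90° − |-41.3 − (7.2)| = 41.50°.
A − B = 65.40 − 41.50 = 23.90°.

+23.90°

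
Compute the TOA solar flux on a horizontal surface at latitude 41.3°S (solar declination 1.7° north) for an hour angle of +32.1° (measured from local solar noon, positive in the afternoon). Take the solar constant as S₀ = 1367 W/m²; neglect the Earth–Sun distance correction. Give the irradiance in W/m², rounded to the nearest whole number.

843 W/m²

With φ = -41.3°, δ = 1.7°, H = 32.10°: sin φ sin δ = -0.0196, cos φ cos δ cos H = 0.6361, so cos θ_z = 0.6165.
Top-of-atmosphere irradiance = S₀ cos θ_z = 1367 × 0.6165 = 842.76 W/m².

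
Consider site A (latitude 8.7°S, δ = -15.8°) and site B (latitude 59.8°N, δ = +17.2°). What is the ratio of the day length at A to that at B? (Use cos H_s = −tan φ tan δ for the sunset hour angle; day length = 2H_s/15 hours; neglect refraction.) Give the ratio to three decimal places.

0.757

A: H_s = arccos(−tan -8.7° · tan -15.8°) = 92.48°, so 2H_s/15 = 12.3307 h.
B: H_s = arccos(−tan 59.8° · tan 17.2°) = 122.13°, so 2H_s/15 = 16.2840 h.
Ratio A/B = 12.3307 / 16.2840 = 0.7572.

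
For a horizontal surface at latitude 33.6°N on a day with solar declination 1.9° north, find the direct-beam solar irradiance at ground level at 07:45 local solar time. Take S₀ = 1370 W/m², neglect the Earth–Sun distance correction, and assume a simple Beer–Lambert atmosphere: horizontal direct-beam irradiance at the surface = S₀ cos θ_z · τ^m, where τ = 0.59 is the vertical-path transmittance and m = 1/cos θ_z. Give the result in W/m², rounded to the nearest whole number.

Hour angle H = 15° × (7.75 − 12) = -63.75°.
cos θ_z = sin(33.6°) sin(1.9°) + cos(33.6°) cos(1.9°) cos(-63.75°) = 0.0183 + 0.3682 = 0.3865.
Air mass m = 1/cos θ_z = 1/0.3865 = 2.587; τ^m = 0.59^2.587 = 0.2554.
Surface direct beam = 1370 × 0.3865 × 0.2554 = 135.24 W/m².

135 W/m²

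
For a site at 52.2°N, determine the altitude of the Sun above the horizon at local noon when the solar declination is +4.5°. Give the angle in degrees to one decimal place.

42.3°

At local solar noon the hour angle is zero, so the elevation is 90° − |φ − δ| = 90° − |52.2° − (4.5°)| = 90° − 47.7° = 42.3°.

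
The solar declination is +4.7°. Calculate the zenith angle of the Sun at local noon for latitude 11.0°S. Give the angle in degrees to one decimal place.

15.7°

At local solar noon the hour angle is zero, so the zenith angle is |φ − δ| = |-11.0° − (4.7°)| = 15.7°.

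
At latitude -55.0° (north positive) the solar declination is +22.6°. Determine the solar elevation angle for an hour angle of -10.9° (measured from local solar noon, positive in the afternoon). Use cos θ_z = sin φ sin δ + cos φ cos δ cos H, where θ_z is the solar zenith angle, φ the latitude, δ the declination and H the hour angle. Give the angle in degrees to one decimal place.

11.8°

cos θ_z = sin φ sin δ + cos φ cos δ cos H = (-0.8192)(0.3843) + (0.5736)(0.9232)(0.9820) = 0.2052.
θ_z = arccos(0.2052) = 78.16°, so the elevation is 90° − 78.16° = 11.84°.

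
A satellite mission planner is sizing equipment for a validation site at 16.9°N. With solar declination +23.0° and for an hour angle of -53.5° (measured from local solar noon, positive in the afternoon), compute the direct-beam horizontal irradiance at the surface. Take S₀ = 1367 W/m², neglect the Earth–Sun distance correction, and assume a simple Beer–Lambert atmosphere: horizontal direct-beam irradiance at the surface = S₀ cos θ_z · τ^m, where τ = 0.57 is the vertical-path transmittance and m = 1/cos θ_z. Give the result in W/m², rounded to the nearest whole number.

361 W/m²

With φ = 16.9°, δ = 23.0°, H = -53.50°: sin φ sin δ = 0.1136, cos φ cos δ cos H = 0.5239, so cos θ_z = 0.6375.
Air mass m = 1/cos θ_z = 1/0.6375 = 1.569; τ^m = 0.57^1.569 = 0.4140.
Surface direct beam = 1367 × 0.6375 × 0.4140 = 360.79 W/m².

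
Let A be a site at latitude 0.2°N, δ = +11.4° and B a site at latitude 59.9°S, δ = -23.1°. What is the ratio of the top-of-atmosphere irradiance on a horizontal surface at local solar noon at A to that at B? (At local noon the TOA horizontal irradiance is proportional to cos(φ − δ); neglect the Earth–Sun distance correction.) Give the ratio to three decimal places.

A: cos θ_z = cos(0.2° − (11.4°)) = 0.9810.
B: cos θ_z = cos(-59.9° − (-23.1°)) = 0.8007.
Ratio A/B = 0.9810 / 0.8007 = 1.2252.

1.225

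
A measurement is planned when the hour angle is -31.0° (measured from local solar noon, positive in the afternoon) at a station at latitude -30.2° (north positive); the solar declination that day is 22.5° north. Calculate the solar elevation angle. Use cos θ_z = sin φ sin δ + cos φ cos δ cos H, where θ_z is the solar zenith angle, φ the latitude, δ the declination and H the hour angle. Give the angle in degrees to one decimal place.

cos θ_z = sin(-30.2°) sin(22.5°) + cos(-30.2°) cos(22.5°) cos(-31.00°) = -0.1925 + 0.6844 = 0.4919.
θ_z = arccos(0.4919) = 60.53°, so the elevation is 90° − 60.53° = 29.47°.

29.5°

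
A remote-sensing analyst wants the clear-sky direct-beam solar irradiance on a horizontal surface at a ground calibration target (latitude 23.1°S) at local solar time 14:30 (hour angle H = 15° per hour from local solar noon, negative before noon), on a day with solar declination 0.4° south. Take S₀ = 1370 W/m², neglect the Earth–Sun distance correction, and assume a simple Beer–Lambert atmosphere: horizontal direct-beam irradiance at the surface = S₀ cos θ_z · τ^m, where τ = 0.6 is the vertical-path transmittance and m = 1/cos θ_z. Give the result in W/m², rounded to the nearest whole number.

Hour angle H = 15° × (14.5 − 12) = 37.50°.
cos θ_z = sin φ sin δ + cos φ cos δ cos H = (-0.3923)(-0.0070) + (0.9198)(1.0000)(0.7934) = 0.7325.
Air mass m = 1/cos θ_z = 1/0.7325 = 1.365; τ^m = 0.6^1.365 = 0.4979.
Surface direct beam = 1370 × 0.7325 × 0.4979 = 499.66 W/m².

500 W/m²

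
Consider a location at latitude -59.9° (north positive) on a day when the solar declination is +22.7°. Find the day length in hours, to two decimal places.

cos H_s = −tan(-59.9°) · tan(22.7°) = 0.7216, so H_s = arccos(0.7216) = 43.81°.
Day length = 2 H_s / 15° h⁻¹ = 87.62° / 15 = 5.841 h.

5.84 hours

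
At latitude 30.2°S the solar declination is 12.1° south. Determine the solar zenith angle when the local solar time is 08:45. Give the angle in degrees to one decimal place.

Hour angle H = 15° × (8.75 − 12) = -48.75°.
cos θ_z = sin(-30.2°) sin(-12.1°) + cos(-30.2°) cos(-12.1°) cos(-48.75°) = 0.1054 + 0.5572 = 0.6626.
θ_z = arccos(0.6626) = 48.50°.

48.5°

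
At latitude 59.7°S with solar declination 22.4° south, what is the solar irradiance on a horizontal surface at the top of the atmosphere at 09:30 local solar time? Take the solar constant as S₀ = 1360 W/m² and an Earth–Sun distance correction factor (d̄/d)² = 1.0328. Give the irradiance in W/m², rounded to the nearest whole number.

Hour angle H = 15° × (9.5 − 12) = -37.50°.
cos θ_z = sin φ sin δ + cos φ cos δ cos H = (-0.8634)(-0.3811) + (0.5045)(0.9245)(0.7934) = 0.6991.
Top-of-atmosphere irradiance = S₀ (d̄/d)² cos θ_z = 1360 × 1.0328 × 0.6991 = 981.96 W/m².

982 W/m²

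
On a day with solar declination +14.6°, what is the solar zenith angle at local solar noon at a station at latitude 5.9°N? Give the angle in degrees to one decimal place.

At local solar noon the hour angle is zero, so the zenith angle is |φ − δ| = |5.9° − (14.6°)| = 8.7°.

8.7°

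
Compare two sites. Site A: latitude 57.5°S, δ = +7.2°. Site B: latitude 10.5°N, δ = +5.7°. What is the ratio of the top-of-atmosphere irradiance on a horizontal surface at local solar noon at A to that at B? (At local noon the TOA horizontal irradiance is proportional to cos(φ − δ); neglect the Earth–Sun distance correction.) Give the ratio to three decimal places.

A: cos θ_z = cos(-57.5° − (7.2°)) = 0.4274.
B: cos θ_z = cos(10.5° − (5.7°)) = 0.9965.
Ratio A/B = 0.4274 / 0.9965 = 0.4289.

0.429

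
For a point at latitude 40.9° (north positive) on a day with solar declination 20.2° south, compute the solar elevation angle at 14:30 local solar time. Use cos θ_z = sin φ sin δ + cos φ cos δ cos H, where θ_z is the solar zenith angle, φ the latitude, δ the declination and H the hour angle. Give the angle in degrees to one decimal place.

Hour angle H = 15° × (14.5 − 12) = 37.50°.
With φ = 40.9°, δ = -20.2°, H = 37.50°: sin φ sin δ = -0.2261, cos φ cos δ cos H = 0.5628, so cos θ_z = 0.3367.
θ_z = arccos(0.3367) = 70.32°, so the elevation is 90° − 70.32° = 19.68°.

19.7°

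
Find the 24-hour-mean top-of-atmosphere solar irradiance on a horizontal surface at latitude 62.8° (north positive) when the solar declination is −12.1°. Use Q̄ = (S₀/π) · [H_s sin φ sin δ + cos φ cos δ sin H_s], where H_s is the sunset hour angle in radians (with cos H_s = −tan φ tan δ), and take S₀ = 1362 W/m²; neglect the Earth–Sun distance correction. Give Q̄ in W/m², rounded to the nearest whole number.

−tan φ tan δ = −(1.9458)(-0.2144) = 0.4172; H_s = arccos(0.4172) = 65.34°. In radians, H_s = 1.1404.
H_s sin φ sin δ = 1.1404 × 0.8894 × -0.2096 = -0.2126.
cos φ cos δ sin H_s = 0.4571 × 0.9778 × 0.9088 = 0.4062.
Q̄ = (1362/π) × (-0.2126 + 0.4062) = 433.54 × 0.1936 = 83.93 W/m².

84 W/m²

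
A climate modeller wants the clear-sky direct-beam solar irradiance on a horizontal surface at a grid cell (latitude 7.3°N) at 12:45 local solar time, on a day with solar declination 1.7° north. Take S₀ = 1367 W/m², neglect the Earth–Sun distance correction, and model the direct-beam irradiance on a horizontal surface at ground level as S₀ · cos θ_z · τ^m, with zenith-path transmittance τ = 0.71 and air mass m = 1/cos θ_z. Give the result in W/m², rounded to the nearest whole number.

940 W/m²

Hour angle H = 15° × (12.75 − 12) = 11.25°.
cos θ_z = sin(7.3°) sin(1.7°) + cos(7.3°) cos(1.7°) cos(11.25°) = 0.0038 + 0.9724 = 0.9762.
Air mass m = 1/cos θ_z = 1/0.9762 = 1.024; τ^m = 0.71^1.024 = 0.7042.
Surface direct beam = 1367 × 0.9762 × 0.7042 = 939.73 W/m².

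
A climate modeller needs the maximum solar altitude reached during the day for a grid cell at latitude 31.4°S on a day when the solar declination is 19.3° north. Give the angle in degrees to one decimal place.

At local solar noon the hour angle is zero, so the elevation is 90° − |φ − δ| = 90° − |-31.4° − (19.3°)| = 90° − 50.7° = 39.3°.

39.3°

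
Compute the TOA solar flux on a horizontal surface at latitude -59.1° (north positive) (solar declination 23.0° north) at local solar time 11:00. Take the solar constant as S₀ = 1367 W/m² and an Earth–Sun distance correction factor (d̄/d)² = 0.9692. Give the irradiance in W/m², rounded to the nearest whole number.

161 W/m²

Hour angle H = 15° × (11 − 12) = -15.00°.
cos θ_z = sin φ sin δ + cos φ cos δ cos H = (-0.8581)(0.3907) + (0.5135)(0.9205)(0.9659) = 0.1213.
Top-of-atmosphere irradiance = S₀ (d̄/d)² cos θ_z = 1367 × 0.9692 × 0.1213 = 160.71 W/m².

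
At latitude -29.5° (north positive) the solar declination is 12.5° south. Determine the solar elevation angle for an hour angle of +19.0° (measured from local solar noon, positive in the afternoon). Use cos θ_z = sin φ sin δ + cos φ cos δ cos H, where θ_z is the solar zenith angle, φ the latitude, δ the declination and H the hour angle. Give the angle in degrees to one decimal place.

cos θ_z = sin(-29.5°) sin(-12.5°) + cos(-29.5°) cos(-12.5°) cos(19.00°) = 0.1066 + 0.8034 = 0.9100.
θ_z = arccos(0.9100) = 24.49°, so the elevation is 90° − 24.49° = 65.51°.

65.5°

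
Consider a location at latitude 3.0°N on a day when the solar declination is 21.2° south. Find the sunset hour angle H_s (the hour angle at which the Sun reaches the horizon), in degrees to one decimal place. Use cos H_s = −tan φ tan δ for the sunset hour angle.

−tan φ tan δ = −(0.0524)(-0.3879) = 0.0203; H_s = arccos(0.0203) = 88.84°.

88.8°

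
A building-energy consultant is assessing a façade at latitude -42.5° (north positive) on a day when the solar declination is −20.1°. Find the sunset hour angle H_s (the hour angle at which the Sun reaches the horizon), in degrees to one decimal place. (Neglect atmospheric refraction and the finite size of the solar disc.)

The sunset hour angle satisfies cos H_s = −tan φ tan δ = -0.3353, giving H_s = 109.59°.

109.6°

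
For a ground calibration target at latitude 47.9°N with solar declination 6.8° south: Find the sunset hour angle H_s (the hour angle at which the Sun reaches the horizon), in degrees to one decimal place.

The sunset hour angle satisfies cos H_s = −tan φ tan δ = 0.1320, giving H_s = 82.41°.

82.4°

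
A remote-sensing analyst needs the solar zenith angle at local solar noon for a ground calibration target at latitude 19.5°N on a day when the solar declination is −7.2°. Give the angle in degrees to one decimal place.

At local solar noon the hour angle is zero, so the zenith angle is |φ − δ| = |19.5° − (-7.2°)| = 26.7°.

26.7°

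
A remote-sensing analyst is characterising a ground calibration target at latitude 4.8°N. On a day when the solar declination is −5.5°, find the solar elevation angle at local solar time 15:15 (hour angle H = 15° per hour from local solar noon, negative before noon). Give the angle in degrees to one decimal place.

Hour angle H = 15° × (15.25 − 12) = 48.75°.
cos θ_z = sin(4.8°) sin(-5.5°) + cos(4.8°) cos(-5.5°) cos(48.75°) = -0.0080 + 0.6540 = 0.6460.
θ_z = arccos(0.6460) = 49.76°, so the elevation is 90° − 49.76° = 40.24°.

40.2°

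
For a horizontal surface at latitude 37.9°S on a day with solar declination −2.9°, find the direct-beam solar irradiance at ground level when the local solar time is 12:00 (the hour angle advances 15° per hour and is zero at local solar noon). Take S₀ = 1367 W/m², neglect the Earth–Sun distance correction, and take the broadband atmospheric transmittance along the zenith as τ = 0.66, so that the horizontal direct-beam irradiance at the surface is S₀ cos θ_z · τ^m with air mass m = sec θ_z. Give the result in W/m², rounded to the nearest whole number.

674 W/m²

Hour angle H = 15° × (12 − 12) = 0.00°.
cos θ_z = sin φ sin δ + cos φ cos δ cos H = (-0.6143)(-0.0506) + (0.7891)(0.9987)(1.0000) = 0.8192.
Air mass m = 1/cos θ_z = 1/0.8192 = 1.221; τ^m = 0.66^1.221 = 0.6021.
Surface direct beam = 1367 × 0.8192 × 0.6021 = 674.26 W/m².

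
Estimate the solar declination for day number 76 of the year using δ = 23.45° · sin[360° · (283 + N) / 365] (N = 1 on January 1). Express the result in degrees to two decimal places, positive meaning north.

360 × (283 + 76) / 365 = 354.082°; sin(354.082°) = -0.1031.
δ = 23.45 × -0.1031 = -2.418° ≈ -2.42°.

-2.42°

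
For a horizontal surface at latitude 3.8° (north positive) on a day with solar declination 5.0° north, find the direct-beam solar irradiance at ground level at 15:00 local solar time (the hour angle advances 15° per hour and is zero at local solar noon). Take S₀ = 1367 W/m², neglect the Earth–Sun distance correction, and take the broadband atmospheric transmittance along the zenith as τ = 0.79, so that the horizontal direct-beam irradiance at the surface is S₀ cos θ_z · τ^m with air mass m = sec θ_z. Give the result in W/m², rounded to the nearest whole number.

Hour angle H = 15° × (15 − 12) = 45.00°.
cos θ_z = sin φ sin δ + cos φ cos δ cos H = (0.0663)(0.0872) + (0.9978)(0.9962)(0.7071) = 0.7086.
Air mass m = 1/cos θ_z = 1/0.7086 = 1.411; τ^m = 0.79^1.411 = 0.7171.
Surface direct beam = 1367 × 0.7086 × 0.7171 = 694.62 W/m².

695 W/m²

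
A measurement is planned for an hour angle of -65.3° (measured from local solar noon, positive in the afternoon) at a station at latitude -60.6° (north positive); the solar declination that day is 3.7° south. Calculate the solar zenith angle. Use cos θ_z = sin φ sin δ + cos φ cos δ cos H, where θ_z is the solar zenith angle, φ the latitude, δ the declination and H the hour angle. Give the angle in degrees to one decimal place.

cos θ_z = sin(-60.6°) sin(-3.7°) + cos(-60.6°) cos(-3.7°) cos(-65.30°) = 0.0562 + 0.2047 = 0.2609.
θ_z = arccos(0.2609) = 74.88°.

74.9°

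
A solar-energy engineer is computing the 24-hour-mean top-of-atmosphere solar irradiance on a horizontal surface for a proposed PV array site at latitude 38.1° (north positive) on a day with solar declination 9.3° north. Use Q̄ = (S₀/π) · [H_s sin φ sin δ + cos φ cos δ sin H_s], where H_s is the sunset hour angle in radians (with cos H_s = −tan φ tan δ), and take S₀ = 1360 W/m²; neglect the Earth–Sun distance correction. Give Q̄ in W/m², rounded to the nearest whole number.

407 W/m²

−tan φ tan δ = −(0.7841)(0.1638) = -0.1284; H_s = arccos(-0.1284) = 97.38°. In radians, H_s = 1.6996.
H_s sin φ sin δ = 1.6996 × 0.6170 × 0.1616 = 0.1695.
cos φ cos δ sin H_s = 0.7869 × 0.9869 × 0.9917 = 0.7701.
Q̄ = (1360/π) × (0.1695 + 0.7701) = 432.90 × 0.9396 = 406.75 W/m².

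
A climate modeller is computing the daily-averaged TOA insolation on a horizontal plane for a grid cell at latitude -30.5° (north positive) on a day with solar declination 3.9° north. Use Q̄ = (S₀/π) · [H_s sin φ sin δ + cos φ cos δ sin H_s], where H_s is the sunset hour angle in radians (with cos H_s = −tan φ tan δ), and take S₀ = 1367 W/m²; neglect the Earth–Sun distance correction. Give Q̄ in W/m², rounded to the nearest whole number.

351 W/m²

−tan φ tan δ = −(-0.5890)(0.0682) = 0.0402; H_s = arccos(0.0402) = 87.70°. In radians, H_s = 1.5307.
H_s sin φ sin δ = 1.5307 × -0.5075 × 0.0680 = -0.0528.
cos φ cos δ sin H_s = 0.8616 × 0.9977 × 0.9992 = 0.8589.
Q̄ = (1367/π) × (-0.0528 + 0.8589) = 435.13 × 0.8061 = 350.76 W/m².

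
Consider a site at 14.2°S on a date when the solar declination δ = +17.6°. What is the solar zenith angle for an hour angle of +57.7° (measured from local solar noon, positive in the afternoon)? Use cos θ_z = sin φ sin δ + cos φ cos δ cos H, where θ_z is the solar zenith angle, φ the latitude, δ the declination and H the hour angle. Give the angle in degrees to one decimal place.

65.2°

With φ = -14.2°, δ = 17.6°, H = 57.70°: sin φ sin δ = -0.0742, cos φ cos δ cos H = 0.4938, so cos θ_z = 0.4196.
θ_z = arccos(0.4196) = 65.19°.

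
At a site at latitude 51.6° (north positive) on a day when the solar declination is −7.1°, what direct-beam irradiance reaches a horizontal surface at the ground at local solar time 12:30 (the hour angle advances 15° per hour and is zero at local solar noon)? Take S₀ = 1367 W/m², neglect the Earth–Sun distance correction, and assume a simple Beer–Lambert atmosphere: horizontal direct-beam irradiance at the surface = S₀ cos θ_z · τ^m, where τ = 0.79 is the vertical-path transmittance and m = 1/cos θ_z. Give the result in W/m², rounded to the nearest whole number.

Hour angle H = 15° × (12.5 − 12) = 7.50°.
With φ = 51.6°, δ = -7.1°, H = 7.50°: sin φ sin δ = -0.0969, cos φ cos δ cos H = 0.6111, so cos θ_z = 0.5142.
Air mass m = 1/cos θ_z = 1/0.5142 = 1.945; τ^m = 0.79^1.945 = 0.6322.
Surface direct beam = 1367 × 0.5142 × 0.6322 = 444.38 W/m².

444 W/m²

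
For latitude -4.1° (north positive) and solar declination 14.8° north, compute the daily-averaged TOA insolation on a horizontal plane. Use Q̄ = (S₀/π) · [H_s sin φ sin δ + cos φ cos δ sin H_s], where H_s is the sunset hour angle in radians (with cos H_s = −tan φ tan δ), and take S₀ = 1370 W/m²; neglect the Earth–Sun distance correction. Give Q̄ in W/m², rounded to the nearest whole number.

408 W/m²

The sunset hour angle satisfies cos H_s = −tan φ tan δ = 0.0189, giving H_s = 88.92°. In radians, H_s = 1.5519.
H_s sin φ sin δ = 1.5519 × -0.0715 × 0.2554 = -0.0283.
cos φ cos δ sin H_s = 0.9974 × 0.9668 × 0.9998 = 0.9641.
Q̄ = (1370/π) × (-0.0283 + 0.9641) = 436.08 × 0.9358 = 408.08 W/m².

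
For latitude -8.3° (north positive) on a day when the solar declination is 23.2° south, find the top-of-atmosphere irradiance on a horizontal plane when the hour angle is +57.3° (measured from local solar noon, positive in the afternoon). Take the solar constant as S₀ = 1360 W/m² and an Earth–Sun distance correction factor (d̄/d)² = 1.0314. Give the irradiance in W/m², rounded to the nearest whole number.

769 W/m²

With φ = -8.3°, δ = -23.2°, H = 57.30°: sin φ sin δ = 0.0569, cos φ cos δ cos H = 0.4914, so cos θ_z = 0.5483.
Top-of-atmosphere irradiance = S₀ (d̄/d)² cos θ_z = 1360 × 1.0314 × 0.5483 = 769.10 W/m².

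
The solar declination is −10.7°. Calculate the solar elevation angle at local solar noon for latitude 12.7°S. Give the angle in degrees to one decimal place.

88.0°

At local solar noon the hour angle is zero, so the elevation is 90° − |φ − δ| = 90° − |-12.7° − (-10.7°)| = 90° − 2.0° = 88.0°.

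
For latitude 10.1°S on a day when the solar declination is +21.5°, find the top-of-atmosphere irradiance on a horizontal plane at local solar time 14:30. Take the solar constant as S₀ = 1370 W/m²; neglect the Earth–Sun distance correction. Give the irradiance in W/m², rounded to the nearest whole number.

908 W/m²

Hour angle H = 15° × (14.5 − 12) = 37.50°.
cos θ_z = sin φ sin δ + cos φ cos δ cos H = (-0.1754)(0.3665) + (0.9845)(0.9304)(0.7934) = 0.6625.
Top-of-atmosphere irradiance = S₀ cos θ_z = 1370 × 0.6625 = 907.62 W/m².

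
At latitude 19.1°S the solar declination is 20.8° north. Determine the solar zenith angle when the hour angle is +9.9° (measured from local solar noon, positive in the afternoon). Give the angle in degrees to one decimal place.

41.1°

cos θ_z = sin(-19.1°) sin(20.8°) + cos(-19.1°) cos(20.8°) cos(9.90°) = -0.1162 + 0.8702 = 0.7540.
θ_z = arccos(0.7540) = 41.06°.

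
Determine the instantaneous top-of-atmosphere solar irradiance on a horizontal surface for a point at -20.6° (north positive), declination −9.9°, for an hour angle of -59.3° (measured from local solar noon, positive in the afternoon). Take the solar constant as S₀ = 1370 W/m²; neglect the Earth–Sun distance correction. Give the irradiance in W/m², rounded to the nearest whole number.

cos θ_z = sin(-20.6°) sin(-9.9°) + cos(-20.6°) cos(-9.9°) cos(-59.30°) = 0.0605 + 0.4708 = 0.5313.
Top-of-atmosphere irradiance = S₀ cos θ_z = 1370 × 0.5313 = 727.88 W/m².

728 W/m²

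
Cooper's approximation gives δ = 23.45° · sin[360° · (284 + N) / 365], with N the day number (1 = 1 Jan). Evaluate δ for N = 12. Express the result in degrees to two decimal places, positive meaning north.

-21.75°

360 × (284 + 12) / 365 = 291.945°; sin(291.945°) = -0.9275.
δ = 23.45 × -0.9275 = -21.750° ≈ -21.75°.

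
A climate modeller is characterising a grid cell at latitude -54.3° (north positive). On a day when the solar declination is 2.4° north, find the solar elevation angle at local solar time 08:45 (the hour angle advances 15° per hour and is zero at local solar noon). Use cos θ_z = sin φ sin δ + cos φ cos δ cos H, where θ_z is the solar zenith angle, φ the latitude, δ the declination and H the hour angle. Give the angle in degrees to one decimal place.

20.5°

Hour angle H = 15° × (8.75 − 12) = -48.75°.
cos θ_z = sin φ sin δ + cos φ cos δ cos H = (-0.8121)(0.0419) + (0.5835)(0.9991)(0.6593) = 0.3503.
θ_z = arccos(0.3503) = 69.49°, so the elevation is 90° − 69.49° = 20.51°.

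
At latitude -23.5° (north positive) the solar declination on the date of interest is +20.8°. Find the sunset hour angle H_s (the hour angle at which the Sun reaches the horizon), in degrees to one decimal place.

80.5°

cos H_s = −tan(-23.5°) · tan(20.8°) = 0.1652, so H_s = arccos(0.1652) = 80.49°.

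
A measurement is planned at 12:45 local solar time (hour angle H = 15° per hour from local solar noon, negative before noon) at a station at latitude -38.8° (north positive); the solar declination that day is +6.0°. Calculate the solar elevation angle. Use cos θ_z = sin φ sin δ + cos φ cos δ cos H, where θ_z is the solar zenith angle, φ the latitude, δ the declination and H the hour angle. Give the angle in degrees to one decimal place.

Hour angle H = 15° × (12.75 − 12) = 11.25°.
With φ = -38.8°, δ = 6.0°, H = 11.25°: sin φ sin δ = -0.0655, cos φ cos δ cos H = 0.7602, so cos θ_z = 0.6947.
θ_z = arccos(0.6947) = 46.00°, so the elevation is 90° − 46.00° = 44.00°.

44.0°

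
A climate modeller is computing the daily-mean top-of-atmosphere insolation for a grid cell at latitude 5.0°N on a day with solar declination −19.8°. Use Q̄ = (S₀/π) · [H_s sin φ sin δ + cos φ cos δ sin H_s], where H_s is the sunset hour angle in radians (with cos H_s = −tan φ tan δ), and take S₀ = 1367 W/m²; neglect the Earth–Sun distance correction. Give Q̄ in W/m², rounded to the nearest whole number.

388 W/m²

cos H_s = −tan(5.0°) · tan(-19.8°) = 0.0315, so H_s = arccos(0.0315) = 88.19°. In radians, H_s = 1.5392.
H_s sin φ sin δ = 1.5392 × 0.0872 × -0.3387 = -0.0455.
cos φ cos δ sin H_s = 0.9962 × 0.9409 × 0.9995 = 0.9369.
Q̄ = (1367/π) × (-0.0455 + 0.9369) = 435.13 × 0.8914 = 387.87 W/m².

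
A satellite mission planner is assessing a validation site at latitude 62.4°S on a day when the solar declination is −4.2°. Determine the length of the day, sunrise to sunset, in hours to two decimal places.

13.08 hours

−tan φ tan δ = −(-1.9128)(-0.0734) = -0.1404; H_s = arccos(-0.1404) = 98.07°.
Day length = 2 H_s / 15° h⁻¹ = 196.14° / 15 = 13.076 h.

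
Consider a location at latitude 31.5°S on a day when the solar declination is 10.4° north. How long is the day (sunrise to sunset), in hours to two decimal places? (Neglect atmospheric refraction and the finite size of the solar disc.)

11.14 hours

−tan φ tan δ = −(-0.6128)(0.1835) = 0.1124; H_s = arccos(0.1124) = 83.55°.
Day length = 2 H_s / 15° h⁻¹ = 167.10° / 15 = 11.140 h.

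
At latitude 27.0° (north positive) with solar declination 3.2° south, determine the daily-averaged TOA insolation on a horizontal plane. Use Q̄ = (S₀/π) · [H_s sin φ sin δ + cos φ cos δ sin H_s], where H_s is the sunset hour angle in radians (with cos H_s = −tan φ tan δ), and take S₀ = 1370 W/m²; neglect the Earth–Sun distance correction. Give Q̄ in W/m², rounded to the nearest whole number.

−tan φ tan δ = −(0.5095)(-0.0559) = 0.0285; H_s = arccos(0.0285) = 88.37°. In radians, H_s = 1.5423.
H_s sin φ sin δ = 1.5423 × 0.4540 × -0.0558 = -0.0391.
cos φ cos δ sin H_s = 0.8910 × 0.9984 × 0.9996 = 0.8892.
Q̄ = (1370/π) × (-0.0391 + 0.8892) = 436.08 × 0.8501 = 370.71 W/m².

371 W/m²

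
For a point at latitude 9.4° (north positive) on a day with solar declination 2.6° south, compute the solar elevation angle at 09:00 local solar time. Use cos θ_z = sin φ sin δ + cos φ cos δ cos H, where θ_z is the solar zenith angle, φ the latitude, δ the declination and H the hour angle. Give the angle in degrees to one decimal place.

Hour angle H = 15° × (9 − 12) = -45.00°.
cos θ_z = sin(9.4°) sin(-2.6°) + cos(9.4°) cos(-2.6°) cos(-45.00°) = -0.0074 + 0.6969 = 0.6895.
θ_z = arccos(0.6895) = 46.41°, so the elevation is 90° − 46.41° = 43.59°.

43.6°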